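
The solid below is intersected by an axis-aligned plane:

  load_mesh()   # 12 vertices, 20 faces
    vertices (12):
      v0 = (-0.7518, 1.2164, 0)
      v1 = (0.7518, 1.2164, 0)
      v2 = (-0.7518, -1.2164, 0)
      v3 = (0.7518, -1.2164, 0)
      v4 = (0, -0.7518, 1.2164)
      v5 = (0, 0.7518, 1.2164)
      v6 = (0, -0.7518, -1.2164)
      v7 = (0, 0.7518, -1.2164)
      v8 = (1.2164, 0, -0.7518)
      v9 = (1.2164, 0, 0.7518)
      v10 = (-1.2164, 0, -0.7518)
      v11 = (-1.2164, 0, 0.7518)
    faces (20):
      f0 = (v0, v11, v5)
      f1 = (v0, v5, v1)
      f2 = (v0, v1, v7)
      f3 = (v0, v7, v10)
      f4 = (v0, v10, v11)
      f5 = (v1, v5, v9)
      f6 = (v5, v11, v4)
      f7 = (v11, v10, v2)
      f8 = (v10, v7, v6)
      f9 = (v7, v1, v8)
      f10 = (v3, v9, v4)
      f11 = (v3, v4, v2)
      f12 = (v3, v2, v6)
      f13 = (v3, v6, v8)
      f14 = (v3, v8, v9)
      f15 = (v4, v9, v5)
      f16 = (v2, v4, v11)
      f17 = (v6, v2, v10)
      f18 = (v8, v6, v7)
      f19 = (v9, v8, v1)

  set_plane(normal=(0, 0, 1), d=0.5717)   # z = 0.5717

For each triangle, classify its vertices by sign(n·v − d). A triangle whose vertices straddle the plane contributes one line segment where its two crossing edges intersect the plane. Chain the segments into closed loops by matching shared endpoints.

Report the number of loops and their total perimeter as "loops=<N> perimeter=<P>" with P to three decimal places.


Straddling triangles (10 of 20):
  (v0,v11,v5) [-++] → (-1.1051, 0.291399, 0.5717)–(-0.398459, 0.998041, 0.5717)  len=0.9993
  (v0,v5,v1) [-+-] → (-0.398459, 0.998041, 0.5717)–(0.398459, 0.998041, 0.5717)  len=0.7969
  (v0,v10,v11) [--+] → (-1.2164, 0, 0.5717)–(-1.1051, 0.291399, 0.5717)  len=0.3119
  (v1,v5,v9) [-++] → (0.398459, 0.998041, 0.5717)–(1.1051, 0.291399, 0.5717)  len=0.9993
  (v11,v10,v2) [+--] → (-1.2164, 0, 0.5717)–(-1.1051, -0.291399, 0.5717)  len=0.3119
  (v3,v9,v4) [-++] → (1.1051, -0.291399, 0.5717)–(0.398459, -0.998041, 0.5717)  len=0.9993
  (v3,v4,v2) [-+-] → (0.398459, -0.998041, 0.5717)–(-0.398459, -0.998041, 0.5717)  len=0.7969
  (v3,v8,v9) [--+] → (1.2164, 0, 0.5717)–(1.1051, -0.291399, 0.5717)  len=0.3119
  (v2,v4,v11) [-++] → (-0.398459, -0.998041, 0.5717)–(-1.1051, -0.291399, 0.5717)  len=0.9993
  (v9,v8,v1) [+--] → (1.2164, 0, 0.5717)–(1.1051, 0.291399, 0.5717)  len=0.3119

Chained into 1 loop(s):
  loop 1: 10 segments, perimeter = 6.8389
Total perimeter = 6.839

loops=1 perimeter=6.839


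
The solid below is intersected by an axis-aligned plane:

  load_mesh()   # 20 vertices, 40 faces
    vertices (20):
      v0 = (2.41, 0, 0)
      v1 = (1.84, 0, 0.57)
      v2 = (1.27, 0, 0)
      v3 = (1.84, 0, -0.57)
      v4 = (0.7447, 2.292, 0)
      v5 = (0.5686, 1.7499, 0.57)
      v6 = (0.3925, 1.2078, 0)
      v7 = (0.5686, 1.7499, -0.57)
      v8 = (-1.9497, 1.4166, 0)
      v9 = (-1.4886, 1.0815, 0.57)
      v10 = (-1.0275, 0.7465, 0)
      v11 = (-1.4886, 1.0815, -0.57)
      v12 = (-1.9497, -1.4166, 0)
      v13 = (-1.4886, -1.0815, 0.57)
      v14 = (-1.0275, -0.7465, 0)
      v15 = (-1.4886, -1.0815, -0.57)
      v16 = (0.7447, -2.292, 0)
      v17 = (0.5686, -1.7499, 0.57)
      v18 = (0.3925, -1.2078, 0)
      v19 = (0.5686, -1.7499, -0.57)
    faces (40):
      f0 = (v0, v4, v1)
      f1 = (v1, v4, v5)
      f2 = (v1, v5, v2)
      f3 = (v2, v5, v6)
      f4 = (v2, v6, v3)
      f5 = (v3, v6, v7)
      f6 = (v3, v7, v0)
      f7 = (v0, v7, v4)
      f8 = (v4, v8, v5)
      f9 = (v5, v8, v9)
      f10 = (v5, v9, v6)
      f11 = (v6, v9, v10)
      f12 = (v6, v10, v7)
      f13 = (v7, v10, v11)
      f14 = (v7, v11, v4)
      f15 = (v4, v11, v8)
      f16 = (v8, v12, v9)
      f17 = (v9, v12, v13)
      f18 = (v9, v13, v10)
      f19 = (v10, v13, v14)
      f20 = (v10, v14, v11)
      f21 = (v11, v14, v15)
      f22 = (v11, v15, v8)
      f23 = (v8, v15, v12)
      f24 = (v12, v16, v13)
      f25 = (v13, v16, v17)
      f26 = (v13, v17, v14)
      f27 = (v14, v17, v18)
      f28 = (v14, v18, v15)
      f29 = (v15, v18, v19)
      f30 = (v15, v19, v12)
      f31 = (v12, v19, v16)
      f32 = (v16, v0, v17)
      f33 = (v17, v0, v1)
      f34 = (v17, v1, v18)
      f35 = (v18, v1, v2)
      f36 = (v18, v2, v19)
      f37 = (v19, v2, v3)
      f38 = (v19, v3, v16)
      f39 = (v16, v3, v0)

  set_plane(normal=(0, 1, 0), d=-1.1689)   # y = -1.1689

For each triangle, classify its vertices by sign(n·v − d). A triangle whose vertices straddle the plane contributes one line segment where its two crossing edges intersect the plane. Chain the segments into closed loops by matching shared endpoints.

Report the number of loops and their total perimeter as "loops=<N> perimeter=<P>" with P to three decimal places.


Straddling triangles (18 of 40):
  (v8,v12,v9) [+-+] → (-1.9497, -1.1689, 0)–(-1.90398, -1.1689, 0.0565186)  len=0.0727
  (v9,v12,v13) [+-+] → (-1.90398, -1.1689, 0.0565186)–(-1.60886, -1.1689, 0.421334)  len=0.4692
  (v8,v15,v12) [++-] → (-1.60886, -1.1689, -0.421334)–(-1.9497, -1.1689, 0)  len=0.5419
  (v12,v16,v13) [--+] → (-1.32735, -1.1689, 0.528845)–(-1.60886, -1.1689, 0.421334)  len=0.3013
  (v13,v16,v17) [+--] → (-1.32735, -1.1689, 0.528845)–(-1.2196, -1.1689, 0.57)  len=0.1153
  (v13,v17,v14) [+-+] → (-1.2196, -1.1689, 0.57)–(-0.355592, -1.1689, 0.239952)  len=0.9249
  (v14,v17,v18) [+--] → (-0.355592, -1.1689, 0.239952)–(0.272756, -1.1689, 0)  len=0.6726
  (v14,v18,v15) [+-+] → (0.272756, -1.1689, 0)–(-0.186873, -1.1689, -0.175558)  len=0.4920
  (v15,v18,v19) [+--] → (-0.186873, -1.1689, -0.175558)–(-1.2196, -1.1689, -0.57)  len=1.1055
  (v15,v19,v12) [+--] → (-1.2196, -1.1689, -0.57)–(-1.60886, -1.1689, -0.421334)  len=0.4167
  (v16,v0,v17) [-+-] → (1.56071, -1.1689, 0)–(1.17998, -1.1689, 0.380749)  len=0.5384
  (v17,v0,v1) [-++] → (1.17998, -1.1689, 0.380749)–(0.990729, -1.1689, 0.57)  len=0.2676
  (v17,v1,v18) [-+-] → (0.990729, -1.1689, 0.57)–(0.43912, -1.1689, 0.0183582)  len=0.7801
  (v18,v1,v2) [-++] → (0.43912, -1.1689, 0.0183582)–(0.420762, -1.1689, 0)  len=0.0260
  (v18,v2,v19) [-+-] → (0.420762, -1.1689, 0)–(0.801478, -1.1689, -0.380749)  len=0.5384
  (v19,v2,v3) [-++] → (0.801478, -1.1689, -0.380749)–(0.990729, -1.1689, -0.57)  len=0.2676
  (v19,v3,v16) [-+-] → (0.990729, -1.1689, -0.57)–(1.28141, -1.1689, -0.279305)  len=0.4111
  (v16,v3,v0) [-++] → (1.28141, -1.1689, -0.279305)–(1.56071, -1.1689, 0)  len=0.3950

Chained into 2 loop(s):
  loop 1: 10 segments, perimeter = 5.1123
  loop 2: 8 segments, perimeter = 3.2243
Total perimeter = 8.337

loops=2 perimeter=8.337


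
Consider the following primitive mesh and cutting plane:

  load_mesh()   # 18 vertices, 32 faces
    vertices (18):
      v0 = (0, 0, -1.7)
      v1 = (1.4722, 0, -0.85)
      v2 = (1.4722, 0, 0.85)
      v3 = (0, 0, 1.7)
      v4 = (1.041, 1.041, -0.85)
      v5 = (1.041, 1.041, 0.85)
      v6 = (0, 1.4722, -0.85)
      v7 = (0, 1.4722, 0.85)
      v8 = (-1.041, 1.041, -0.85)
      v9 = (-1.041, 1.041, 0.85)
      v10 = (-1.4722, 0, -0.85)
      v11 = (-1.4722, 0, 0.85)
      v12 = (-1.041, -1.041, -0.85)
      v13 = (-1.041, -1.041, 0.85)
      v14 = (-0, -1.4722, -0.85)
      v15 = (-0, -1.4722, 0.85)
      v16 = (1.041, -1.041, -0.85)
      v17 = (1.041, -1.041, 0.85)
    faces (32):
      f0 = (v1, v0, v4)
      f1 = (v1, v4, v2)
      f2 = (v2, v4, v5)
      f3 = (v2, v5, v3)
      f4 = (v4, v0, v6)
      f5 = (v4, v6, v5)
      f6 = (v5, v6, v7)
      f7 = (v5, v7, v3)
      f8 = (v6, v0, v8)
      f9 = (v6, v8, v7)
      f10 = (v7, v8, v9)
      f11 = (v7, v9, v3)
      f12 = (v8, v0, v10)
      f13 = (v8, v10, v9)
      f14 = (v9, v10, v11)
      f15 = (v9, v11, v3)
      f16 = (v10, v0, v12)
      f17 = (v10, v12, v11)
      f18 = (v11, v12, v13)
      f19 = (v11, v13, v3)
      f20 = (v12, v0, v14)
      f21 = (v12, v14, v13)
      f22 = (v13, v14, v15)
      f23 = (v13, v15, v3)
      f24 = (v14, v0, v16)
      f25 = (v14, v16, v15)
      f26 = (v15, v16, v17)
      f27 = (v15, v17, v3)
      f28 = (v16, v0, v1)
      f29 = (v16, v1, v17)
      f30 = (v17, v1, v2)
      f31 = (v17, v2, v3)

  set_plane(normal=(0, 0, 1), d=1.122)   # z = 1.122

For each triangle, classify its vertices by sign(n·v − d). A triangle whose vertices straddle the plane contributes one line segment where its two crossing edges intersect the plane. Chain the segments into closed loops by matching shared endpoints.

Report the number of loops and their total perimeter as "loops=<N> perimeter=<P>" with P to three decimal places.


Straddling triangles (8 of 32):
  (v2,v5,v3) [--+] → (0.70788, 0.70788, 1.122)–(1.0011, 0, 1.122)  len=0.7662
  (v5,v7,v3) [--+] → (0, 1.0011, 1.122)–(0.70788, 0.70788, 1.122)  len=0.7662
  (v7,v9,v3) [--+] → (-0.70788, 0.70788, 1.122)–(0, 1.0011, 1.122)  len=0.7662
  (v9,v11,v3) [--+] → (-1.0011, 0, 1.122)–(-0.70788, 0.70788, 1.122)  len=0.7662
  (v11,v13,v3) [--+] → (-0.70788, -0.70788, 1.122)–(-1.0011, 0, 1.122)  len=0.7662
  (v13,v15,v3) [--+] → (0, -1.0011, 1.122)–(-0.70788, -0.70788, 1.122)  len=0.7662
  (v15,v17,v3) [--+] → (0.70788, -0.70788, 1.122)–(0, -1.0011, 1.122)  len=0.7662
  (v17,v2,v3) [--+] → (1.0011, 0, 1.122)–(0.70788, -0.70788, 1.122)  len=0.7662

Chained into 1 loop(s):
  loop 1: 8 segments, perimeter = 6.1296
Total perimeter = 6.130

loops=1 perimeter=6.130


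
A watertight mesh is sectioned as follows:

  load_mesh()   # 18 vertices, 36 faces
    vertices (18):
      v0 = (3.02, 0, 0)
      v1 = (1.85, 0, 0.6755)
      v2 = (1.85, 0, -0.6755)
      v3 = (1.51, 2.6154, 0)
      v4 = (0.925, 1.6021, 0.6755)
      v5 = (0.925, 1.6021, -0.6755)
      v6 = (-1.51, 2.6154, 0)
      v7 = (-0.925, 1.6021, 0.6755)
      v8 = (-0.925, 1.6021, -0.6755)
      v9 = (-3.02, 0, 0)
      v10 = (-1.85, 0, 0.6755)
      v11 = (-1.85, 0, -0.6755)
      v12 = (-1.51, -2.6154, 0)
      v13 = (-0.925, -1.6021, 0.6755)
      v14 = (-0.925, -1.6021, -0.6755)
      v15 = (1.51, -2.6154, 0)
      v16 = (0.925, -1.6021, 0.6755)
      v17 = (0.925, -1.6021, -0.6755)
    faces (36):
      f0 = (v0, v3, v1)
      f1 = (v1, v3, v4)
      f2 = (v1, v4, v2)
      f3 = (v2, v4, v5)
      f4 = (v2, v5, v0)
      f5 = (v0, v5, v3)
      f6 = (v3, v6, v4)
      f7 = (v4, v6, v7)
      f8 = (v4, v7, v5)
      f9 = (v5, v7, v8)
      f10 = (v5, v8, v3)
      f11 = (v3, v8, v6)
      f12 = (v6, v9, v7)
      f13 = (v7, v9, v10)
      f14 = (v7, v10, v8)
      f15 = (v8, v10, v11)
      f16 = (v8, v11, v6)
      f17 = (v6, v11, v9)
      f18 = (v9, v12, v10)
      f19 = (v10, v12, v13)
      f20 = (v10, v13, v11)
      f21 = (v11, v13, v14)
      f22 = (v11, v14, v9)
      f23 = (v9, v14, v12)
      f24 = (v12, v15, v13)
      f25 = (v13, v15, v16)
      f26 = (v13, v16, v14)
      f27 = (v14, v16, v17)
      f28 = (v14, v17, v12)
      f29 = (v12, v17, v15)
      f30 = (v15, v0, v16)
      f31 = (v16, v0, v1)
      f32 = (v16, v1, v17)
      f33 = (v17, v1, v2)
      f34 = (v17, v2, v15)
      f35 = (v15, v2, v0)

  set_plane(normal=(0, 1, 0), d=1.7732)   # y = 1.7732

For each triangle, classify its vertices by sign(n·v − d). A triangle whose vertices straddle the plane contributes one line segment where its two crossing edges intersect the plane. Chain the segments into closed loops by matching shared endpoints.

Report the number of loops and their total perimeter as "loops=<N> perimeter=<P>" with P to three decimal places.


Straddling triangles (10 of 36):
  (v0,v3,v1) [-+-] → (1.99624, 1.7732, 0)–(1.61949, 1.7732, 0.217522)  len=0.4350
  (v1,v3,v4) [-+-] → (1.61949, 1.7732, 0.217522)–(1.02378, 1.7732, 0.561439)  len=0.6879
  (v0,v5,v3) [--+] → (1.02378, 1.7732, -0.561439)–(1.99624, 1.7732, 0)  len=1.1229
  (v3,v6,v4) [++-] → (0.51384, 1.7732, 0.561439)–(1.02378, 1.7732, 0.561439)  len=0.5099
  (v4,v6,v7) [-+-] → (0.51384, 1.7732, 0.561439)–(-1.02378, 1.7732, 0.561439)  len=1.5376
  (v5,v8,v3) [--+] → (-0.51384, 1.7732, -0.561439)–(1.02378, 1.7732, -0.561439)  len=1.5376
  (v3,v8,v6) [+-+] → (-0.51384, 1.7732, -0.561439)–(-1.02378, 1.7732, -0.561439)  len=0.5099
  (v6,v9,v7) [+--] → (-1.99624, 1.7732, 0)–(-1.02378, 1.7732, 0.561439)  len=1.1229
  (v8,v11,v6) [--+] → (-1.61949, 1.7732, -0.217522)–(-1.02378, 1.7732, -0.561439)  len=0.6879
  (v6,v11,v9) [+--] → (-1.61949, 1.7732, -0.217522)–(-1.99624, 1.7732, 0)  len=0.4350

Chained into 1 loop(s):
  loop 1: 10 segments, perimeter = 8.5867
Total perimeter = 8.587

loops=1 perimeter=8.587


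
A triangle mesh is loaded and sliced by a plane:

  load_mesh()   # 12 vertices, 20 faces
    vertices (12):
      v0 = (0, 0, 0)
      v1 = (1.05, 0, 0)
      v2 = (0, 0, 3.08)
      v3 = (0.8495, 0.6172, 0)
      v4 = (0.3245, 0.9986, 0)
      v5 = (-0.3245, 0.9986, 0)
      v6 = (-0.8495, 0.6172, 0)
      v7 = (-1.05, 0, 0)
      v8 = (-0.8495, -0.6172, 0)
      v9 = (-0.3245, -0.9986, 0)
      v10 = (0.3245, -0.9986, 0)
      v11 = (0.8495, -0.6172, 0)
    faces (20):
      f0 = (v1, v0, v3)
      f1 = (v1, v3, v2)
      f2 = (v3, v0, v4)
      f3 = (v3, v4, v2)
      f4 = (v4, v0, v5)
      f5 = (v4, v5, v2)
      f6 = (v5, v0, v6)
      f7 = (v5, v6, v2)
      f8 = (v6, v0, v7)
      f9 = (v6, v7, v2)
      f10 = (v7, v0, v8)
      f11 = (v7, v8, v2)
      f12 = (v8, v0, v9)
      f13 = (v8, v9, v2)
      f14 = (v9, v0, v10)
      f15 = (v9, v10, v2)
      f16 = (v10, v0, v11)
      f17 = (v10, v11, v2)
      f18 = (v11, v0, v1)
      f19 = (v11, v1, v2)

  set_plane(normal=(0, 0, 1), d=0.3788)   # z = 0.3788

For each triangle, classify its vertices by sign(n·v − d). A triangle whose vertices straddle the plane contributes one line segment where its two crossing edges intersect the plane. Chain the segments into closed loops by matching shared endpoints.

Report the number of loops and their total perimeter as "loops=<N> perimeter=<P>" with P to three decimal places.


Straddling triangles (10 of 20):
  (v1,v3,v2) [--+] → (0.745023, 0.541292, 0.3788)–(0.920864, 0, 0.3788)  len=0.5691
  (v3,v4,v2) [--+] → (0.284591, 0.875785, 0.3788)–(0.745023, 0.541292, 0.3788)  len=0.5691
  (v4,v5,v2) [--+] → (-0.284591, 0.875785, 0.3788)–(0.284591, 0.875785, 0.3788)  len=0.5692
  (v5,v6,v2) [--+] → (-0.745023, 0.541292, 0.3788)–(-0.284591, 0.875785, 0.3788)  len=0.5691
  (v6,v7,v2) [--+] → (-0.920864, 0, 0.3788)–(-0.745023, 0.541292, 0.3788)  len=0.5691
  (v7,v8,v2) [--+] → (-0.745023, -0.541292, 0.3788)–(-0.920864, 0, 0.3788)  len=0.5691
  (v8,v9,v2) [--+] → (-0.284591, -0.875785, 0.3788)–(-0.745023, -0.541292, 0.3788)  len=0.5691
  (v9,v10,v2) [--+] → (0.284591, -0.875785, 0.3788)–(-0.284591, -0.875785, 0.3788)  len=0.5692
  (v10,v11,v2) [--+] → (0.745023, -0.541292, 0.3788)–(0.284591, -0.875785, 0.3788)  len=0.5691
  (v11,v1,v2) [--+] → (0.920864, 0, 0.3788)–(0.745023, -0.541292, 0.3788)  len=0.5691

Chained into 1 loop(s):
  loop 1: 10 segments, perimeter = 5.6913
Total perimeter = 5.691

loops=1 perimeter=5.691


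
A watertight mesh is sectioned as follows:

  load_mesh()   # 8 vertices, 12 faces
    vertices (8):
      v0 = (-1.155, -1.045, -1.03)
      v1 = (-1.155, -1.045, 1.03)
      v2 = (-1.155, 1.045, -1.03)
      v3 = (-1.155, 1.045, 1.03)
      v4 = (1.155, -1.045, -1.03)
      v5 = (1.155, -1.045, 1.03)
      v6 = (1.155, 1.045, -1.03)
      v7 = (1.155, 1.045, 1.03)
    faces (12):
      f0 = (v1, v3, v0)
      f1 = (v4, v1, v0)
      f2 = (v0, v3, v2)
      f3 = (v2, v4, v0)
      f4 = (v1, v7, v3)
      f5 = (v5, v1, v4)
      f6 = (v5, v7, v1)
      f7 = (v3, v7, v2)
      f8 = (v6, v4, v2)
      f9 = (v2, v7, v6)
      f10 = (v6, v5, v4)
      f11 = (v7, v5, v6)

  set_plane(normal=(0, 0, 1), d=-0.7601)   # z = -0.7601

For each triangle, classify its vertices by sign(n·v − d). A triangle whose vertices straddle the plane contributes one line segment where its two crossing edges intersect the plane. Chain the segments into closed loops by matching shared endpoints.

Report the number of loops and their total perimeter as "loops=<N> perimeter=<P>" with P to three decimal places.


loops=1 perimeter=8.800

Straddling triangles (8 of 12):
  (v1,v3,v0) [++-] → (-1.155, -0.771169, -0.7601)–(-1.155, -1.045, -0.7601)  len=0.2738
  (v4,v1,v0) [-+-] → (0.852345, -1.045, -0.7601)–(-1.155, -1.045, -0.7601)  len=2.0073
  (v0,v3,v2) [-+-] → (-1.155, -0.771169, -0.7601)–(-1.155, 1.045, -0.7601)  len=1.8162
  (v5,v1,v4) [++-] → (0.852345, -1.045, -0.7601)–(1.155, -1.045, -0.7601)  len=0.3027
  (v3,v7,v2) [++-] → (-0.852345, 1.045, -0.7601)–(-1.155, 1.045, -0.7601)  len=0.3027
  (v2,v7,v6) [-+-] → (-0.852345, 1.045, -0.7601)–(1.155, 1.045, -0.7601)  len=2.0073
  (v6,v5,v4) [-+-] → (1.155, 0.771169, -0.7601)–(1.155, -1.045, -0.7601)  len=1.8162
  (v7,v5,v6) [++-] → (1.155, 0.771169, -0.7601)–(1.155, 1.045, -0.7601)  len=0.2738

Chained into 1 loop(s):
  loop 1: 8 segments, perimeter = 8.8000
Total perimeter = 8.800


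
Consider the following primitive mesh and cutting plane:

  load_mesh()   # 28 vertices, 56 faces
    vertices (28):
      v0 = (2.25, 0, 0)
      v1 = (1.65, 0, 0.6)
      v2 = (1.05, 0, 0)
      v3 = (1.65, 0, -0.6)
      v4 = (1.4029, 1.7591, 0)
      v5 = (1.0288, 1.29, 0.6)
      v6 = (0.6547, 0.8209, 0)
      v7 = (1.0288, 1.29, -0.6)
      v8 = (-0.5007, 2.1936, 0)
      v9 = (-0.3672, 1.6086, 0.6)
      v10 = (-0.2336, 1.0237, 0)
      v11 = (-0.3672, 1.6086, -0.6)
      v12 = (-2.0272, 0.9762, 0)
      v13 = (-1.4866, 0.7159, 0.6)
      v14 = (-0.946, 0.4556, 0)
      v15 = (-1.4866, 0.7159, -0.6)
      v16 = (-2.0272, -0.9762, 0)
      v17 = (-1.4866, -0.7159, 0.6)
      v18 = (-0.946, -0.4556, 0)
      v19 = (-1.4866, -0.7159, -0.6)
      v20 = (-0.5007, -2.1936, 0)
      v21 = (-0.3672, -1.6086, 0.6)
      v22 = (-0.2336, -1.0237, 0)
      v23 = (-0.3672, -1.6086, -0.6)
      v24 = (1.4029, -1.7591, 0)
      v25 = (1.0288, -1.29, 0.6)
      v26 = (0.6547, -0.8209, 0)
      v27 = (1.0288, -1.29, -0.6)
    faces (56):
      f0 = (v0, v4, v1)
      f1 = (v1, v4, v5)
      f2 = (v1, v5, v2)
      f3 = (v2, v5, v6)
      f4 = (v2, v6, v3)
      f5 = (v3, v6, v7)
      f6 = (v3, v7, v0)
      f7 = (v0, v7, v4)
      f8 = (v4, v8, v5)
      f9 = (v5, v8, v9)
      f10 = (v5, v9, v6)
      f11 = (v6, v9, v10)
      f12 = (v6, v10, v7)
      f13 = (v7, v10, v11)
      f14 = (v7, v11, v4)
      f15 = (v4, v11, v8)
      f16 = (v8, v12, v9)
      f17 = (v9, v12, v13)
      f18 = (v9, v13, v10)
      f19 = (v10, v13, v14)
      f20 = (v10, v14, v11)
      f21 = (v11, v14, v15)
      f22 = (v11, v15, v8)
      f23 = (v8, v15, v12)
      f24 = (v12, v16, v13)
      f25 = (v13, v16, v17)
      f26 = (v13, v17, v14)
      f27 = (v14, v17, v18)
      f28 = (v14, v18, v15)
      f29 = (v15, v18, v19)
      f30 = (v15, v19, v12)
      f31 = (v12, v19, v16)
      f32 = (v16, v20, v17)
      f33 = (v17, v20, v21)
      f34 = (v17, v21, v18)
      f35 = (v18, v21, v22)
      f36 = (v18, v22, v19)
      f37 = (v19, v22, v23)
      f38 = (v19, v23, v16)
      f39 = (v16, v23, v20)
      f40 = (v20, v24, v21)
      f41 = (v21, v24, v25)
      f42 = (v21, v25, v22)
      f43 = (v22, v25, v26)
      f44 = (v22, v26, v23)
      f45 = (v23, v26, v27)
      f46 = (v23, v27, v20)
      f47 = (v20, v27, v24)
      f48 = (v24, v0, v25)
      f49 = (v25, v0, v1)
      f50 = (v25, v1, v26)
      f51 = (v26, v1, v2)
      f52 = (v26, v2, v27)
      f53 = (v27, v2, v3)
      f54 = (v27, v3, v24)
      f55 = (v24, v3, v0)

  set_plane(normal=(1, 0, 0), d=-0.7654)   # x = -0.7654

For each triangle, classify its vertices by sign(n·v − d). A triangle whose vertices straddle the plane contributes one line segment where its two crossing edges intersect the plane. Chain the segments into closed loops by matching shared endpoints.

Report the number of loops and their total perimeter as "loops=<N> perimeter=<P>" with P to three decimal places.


loops=2 perimeter=7.324

Straddling triangles (16 of 56):
  (v8,v12,v9) [+-+] → (-0.7654, 1.9825, 0)–(-0.7654, 1.4569, 0.456072)  len=0.6959
  (v9,v12,v13) [+--] → (-0.7654, 1.4569, 0.456072)–(-0.7654, 1.29104, 0.6)  len=0.2196
  (v9,v13,v10) [+-+] → (-0.7654, 1.29104, 0.6)–(-0.7654, 0.893063, 0.254653)  len=0.5269
  (v10,v13,v14) [+--] → (-0.7654, 0.893063, 0.254653)–(-0.7654, 0.599619, 0)  len=0.3885
  (v10,v14,v11) [+-+] → (-0.7654, 0.599619, 0)–(-0.7654, 0.815365, -0.187215)  len=0.2856
  (v11,v14,v15) [+--] → (-0.7654, 0.815365, -0.187215)–(-0.7654, 1.29104, -0.6)  len=0.6298
  (v11,v15,v8) [+-+] → (-0.7654, 1.29104, -0.6)–(-0.7654, 1.79686, -0.161091)  len=0.6697
  (v8,v15,v12) [+--] → (-0.7654, 1.79686, -0.161091)–(-0.7654, 1.9825, 0)  len=0.2458
  (v16,v20,v17) [-+-] → (-0.7654, -1.9825, 0)–(-0.7654, -1.79686, 0.161091)  len=0.2458
  (v17,v20,v21) [-++] → (-0.7654, -1.79686, 0.161091)–(-0.7654, -1.29104, 0.6)  len=0.6697
  (v17,v21,v18) [-+-] → (-0.7654, -1.29104, 0.6)–(-0.7654, -0.815365, 0.187215)  len=0.6298
  (v18,v21,v22) [-++] → (-0.7654, -0.815365, 0.187215)–(-0.7654, -0.599619, 0)  len=0.2856
  (v18,v22,v19) [-+-] → (-0.7654, -0.599619, 0)–(-0.7654, -0.893063, -0.254653)  len=0.3885
  (v19,v22,v23) [-++] → (-0.7654, -0.893063, -0.254653)–(-0.7654, -1.29104, -0.6)  len=0.5269
  (v19,v23,v16) [-+-] → (-0.7654, -1.29104, -0.6)–(-0.7654, -1.4569, -0.456072)  len=0.2196
  (v16,v23,v20) [-++] → (-0.7654, -1.4569, -0.456072)–(-0.7654, -1.9825, 0)  len=0.6959

Chained into 2 loop(s):
  loop 1: 8 segments, perimeter = 3.6619
  loop 2: 8 segments, perimeter = 3.6619
Total perimeter = 7.324


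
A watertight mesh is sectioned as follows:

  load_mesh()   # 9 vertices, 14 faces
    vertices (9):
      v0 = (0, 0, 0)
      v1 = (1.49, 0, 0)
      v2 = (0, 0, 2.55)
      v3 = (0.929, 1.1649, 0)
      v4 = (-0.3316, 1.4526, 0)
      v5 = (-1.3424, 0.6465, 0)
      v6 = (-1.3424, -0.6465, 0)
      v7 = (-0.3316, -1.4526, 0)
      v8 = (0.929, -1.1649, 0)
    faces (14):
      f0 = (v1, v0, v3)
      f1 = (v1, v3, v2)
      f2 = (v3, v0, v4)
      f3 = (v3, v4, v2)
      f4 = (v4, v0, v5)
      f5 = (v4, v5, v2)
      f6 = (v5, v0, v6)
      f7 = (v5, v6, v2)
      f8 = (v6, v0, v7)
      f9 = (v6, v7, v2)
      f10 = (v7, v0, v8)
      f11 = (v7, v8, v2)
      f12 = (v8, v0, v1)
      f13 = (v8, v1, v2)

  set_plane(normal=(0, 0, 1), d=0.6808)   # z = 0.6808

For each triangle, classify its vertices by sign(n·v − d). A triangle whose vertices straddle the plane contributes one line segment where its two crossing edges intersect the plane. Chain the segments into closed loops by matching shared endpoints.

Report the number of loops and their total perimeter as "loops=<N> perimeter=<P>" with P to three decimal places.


Straddling triangles (7 of 14):
  (v1,v3,v2) [--+] → (0.680975, 0.853895, 0.6808)–(1.0922, 0, 0.6808)  len=0.9478
  (v3,v4,v2) [--+] → (-0.243069, 1.06478, 0.6808)–(0.680975, 0.853895, 0.6808)  len=0.9478
  (v4,v5,v2) [--+] → (-0.984006, 0.473897, 0.6808)–(-0.243069, 1.06478, 0.6808)  len=0.9477
  (v5,v6,v2) [--+] → (-0.984006, -0.473897, 0.6808)–(-0.984006, 0.473897, 0.6808)  len=0.9478
  (v6,v7,v2) [--+] → (-0.243069, -1.06478, 0.6808)–(-0.984006, -0.473897, 0.6808)  len=0.9477
  (v7,v8,v2) [--+] → (0.680975, -0.853895, 0.6808)–(-0.243069, -1.06478, 0.6808)  len=0.9478
  (v8,v1,v2) [--+] → (1.0922, 0, 0.6808)–(0.680975, -0.853895, 0.6808)  len=0.9478

Chained into 1 loop(s):
  loop 1: 7 segments, perimeter = 6.6343
Total perimeter = 6.634

loops=1 perimeter=6.634


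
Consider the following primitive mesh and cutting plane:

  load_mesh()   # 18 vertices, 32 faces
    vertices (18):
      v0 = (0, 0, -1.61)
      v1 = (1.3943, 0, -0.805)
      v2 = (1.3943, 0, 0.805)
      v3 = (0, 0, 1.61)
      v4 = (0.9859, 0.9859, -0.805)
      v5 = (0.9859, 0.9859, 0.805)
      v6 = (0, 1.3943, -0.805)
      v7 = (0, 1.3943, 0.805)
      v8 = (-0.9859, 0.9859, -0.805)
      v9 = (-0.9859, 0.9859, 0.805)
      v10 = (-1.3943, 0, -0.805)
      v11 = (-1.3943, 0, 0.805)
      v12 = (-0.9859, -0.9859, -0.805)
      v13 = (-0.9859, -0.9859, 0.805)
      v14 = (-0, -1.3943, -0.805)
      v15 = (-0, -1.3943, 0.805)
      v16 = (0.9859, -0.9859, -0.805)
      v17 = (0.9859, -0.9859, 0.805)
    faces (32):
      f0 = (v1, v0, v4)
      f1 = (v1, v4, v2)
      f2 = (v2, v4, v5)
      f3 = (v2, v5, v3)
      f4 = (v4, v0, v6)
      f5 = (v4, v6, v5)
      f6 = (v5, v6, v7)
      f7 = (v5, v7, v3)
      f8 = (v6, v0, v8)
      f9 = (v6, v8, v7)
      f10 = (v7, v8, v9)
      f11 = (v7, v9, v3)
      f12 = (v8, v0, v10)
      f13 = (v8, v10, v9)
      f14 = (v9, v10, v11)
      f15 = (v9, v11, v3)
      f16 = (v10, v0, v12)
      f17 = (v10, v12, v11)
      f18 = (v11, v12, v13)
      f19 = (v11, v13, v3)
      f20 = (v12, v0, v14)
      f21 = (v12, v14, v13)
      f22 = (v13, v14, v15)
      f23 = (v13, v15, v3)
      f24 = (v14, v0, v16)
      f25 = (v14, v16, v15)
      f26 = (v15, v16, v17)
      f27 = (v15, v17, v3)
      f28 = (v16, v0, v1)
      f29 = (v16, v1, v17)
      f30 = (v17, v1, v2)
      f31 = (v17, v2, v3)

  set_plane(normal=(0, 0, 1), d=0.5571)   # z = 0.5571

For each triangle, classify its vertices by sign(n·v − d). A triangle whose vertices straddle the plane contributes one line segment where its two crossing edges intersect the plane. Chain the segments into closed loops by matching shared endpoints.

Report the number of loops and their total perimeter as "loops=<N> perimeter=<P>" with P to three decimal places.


Straddling triangles (16 of 32):
  (v1,v4,v2) [--+] → (1.33142, 0.151804, 0.5571)–(1.3943, 0, 0.5571)  len=0.1643
  (v2,v4,v5) [+-+] → (1.33142, 0.151804, 0.5571)–(0.9859, 0.9859, 0.5571)  len=0.9028
  (v4,v6,v5) [--+] → (0.834096, 1.04878, 0.5571)–(0.9859, 0.9859, 0.5571)  len=0.1643
  (v5,v6,v7) [+-+] → (0.834096, 1.04878, 0.5571)–(0, 1.3943, 0.5571)  len=0.9028
  (v6,v8,v7) [--+] → (-0.151804, 1.33142, 0.5571)–(0, 1.3943, 0.5571)  len=0.1643
  (v7,v8,v9) [+-+] → (-0.151804, 1.33142, 0.5571)–(-0.9859, 0.9859, 0.5571)  len=0.9028
  (v8,v10,v9) [--+] → (-1.04878, 0.834096, 0.5571)–(-0.9859, 0.9859, 0.5571)  len=0.1643
  (v9,v10,v11) [+-+] → (-1.04878, 0.834096, 0.5571)–(-1.3943, 0, 0.5571)  len=0.9028
  (v10,v12,v11) [--+] → (-1.33142, -0.151804, 0.5571)–(-1.3943, 0, 0.5571)  len=0.1643
  (v11,v12,v13) [+-+] → (-1.33142, -0.151804, 0.5571)–(-0.9859, -0.9859, 0.5571)  len=0.9028
  (v12,v14,v13) [--+] → (-0.834096, -1.04878, 0.5571)–(-0.9859, -0.9859, 0.5571)  len=0.1643
  (v13,v14,v15) [+-+] → (-0.834096, -1.04878, 0.5571)–(0, -1.3943, 0.5571)  len=0.9028
  (v14,v16,v15) [--+] → (0.151804, -1.33142, 0.5571)–(0, -1.3943, 0.5571)  len=0.1643
  (v15,v16,v17) [+-+] → (0.151804, -1.33142, 0.5571)–(0.9859, -0.9859, 0.5571)  len=0.9028
  (v16,v1,v17) [--+] → (1.04878, -0.834096, 0.5571)–(0.9859, -0.9859, 0.5571)  len=0.1643
  (v17,v1,v2) [+-+] → (1.04878, -0.834096, 0.5571)–(1.3943, 0, 0.5571)  len=0.9028

Chained into 1 loop(s):
  loop 1: 16 segments, perimeter = 8.5371
Total perimeter = 8.537

loops=1 perimeter=8.537


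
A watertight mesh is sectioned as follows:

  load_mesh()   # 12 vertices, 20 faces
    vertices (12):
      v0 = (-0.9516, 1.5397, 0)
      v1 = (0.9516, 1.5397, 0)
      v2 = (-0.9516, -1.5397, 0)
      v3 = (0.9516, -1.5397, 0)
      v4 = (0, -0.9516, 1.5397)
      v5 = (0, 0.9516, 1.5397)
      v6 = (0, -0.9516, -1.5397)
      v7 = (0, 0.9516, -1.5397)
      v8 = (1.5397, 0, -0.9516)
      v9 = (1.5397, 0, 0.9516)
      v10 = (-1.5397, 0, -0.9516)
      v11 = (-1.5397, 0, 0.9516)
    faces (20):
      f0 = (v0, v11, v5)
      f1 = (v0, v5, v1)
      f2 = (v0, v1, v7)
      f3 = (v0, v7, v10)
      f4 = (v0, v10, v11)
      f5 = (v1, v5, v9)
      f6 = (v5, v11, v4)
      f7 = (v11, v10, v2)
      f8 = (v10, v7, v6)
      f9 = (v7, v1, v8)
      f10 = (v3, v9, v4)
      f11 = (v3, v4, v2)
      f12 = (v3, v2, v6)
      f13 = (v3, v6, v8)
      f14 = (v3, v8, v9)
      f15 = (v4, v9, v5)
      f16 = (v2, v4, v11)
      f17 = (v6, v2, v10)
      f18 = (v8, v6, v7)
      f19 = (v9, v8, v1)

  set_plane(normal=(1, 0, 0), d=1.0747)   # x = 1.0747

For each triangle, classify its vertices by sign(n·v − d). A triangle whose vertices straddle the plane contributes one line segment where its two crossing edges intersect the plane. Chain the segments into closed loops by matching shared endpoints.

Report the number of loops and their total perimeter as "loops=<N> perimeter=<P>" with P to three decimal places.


Straddling triangles (8 of 20):
  (v1,v5,v9) [--+] → (1.0747, 0.28739, 1.12921)–(1.0747, 1.21741, 0.199187)  len=1.3153
  (v7,v1,v8) [--+] → (1.0747, 1.21741, -0.199187)–(1.0747, 0.28739, -1.12921)  len=1.3153
  (v3,v9,v4) [-+-] → (1.0747, -1.21741, 0.199187)–(1.0747, -0.28739, 1.12921)  len=1.3153
  (v3,v6,v8) [--+] → (1.0747, -0.28739, -1.12921)–(1.0747, -1.21741, -0.199187)  len=1.3153
  (v3,v8,v9) [-++] → (1.0747, -1.21741, -0.199187)–(1.0747, -1.21741, 0.199187)  len=0.3984
  (v4,v9,v5) [-+-] → (1.0747, -0.28739, 1.12921)–(1.0747, 0.28739, 1.12921)  len=0.5748
  (v8,v6,v7) [+--] → (1.0747, -0.28739, -1.12921)–(1.0747, 0.28739, -1.12921)  len=0.5748
  (v9,v8,v1) [++-] → (1.0747, 1.21741, -0.199187)–(1.0747, 1.21741, 0.199187)  len=0.3984

Chained into 1 loop(s):
  loop 1: 8 segments, perimeter = 7.2073
Total perimeter = 7.207

loops=1 perimeter=7.207


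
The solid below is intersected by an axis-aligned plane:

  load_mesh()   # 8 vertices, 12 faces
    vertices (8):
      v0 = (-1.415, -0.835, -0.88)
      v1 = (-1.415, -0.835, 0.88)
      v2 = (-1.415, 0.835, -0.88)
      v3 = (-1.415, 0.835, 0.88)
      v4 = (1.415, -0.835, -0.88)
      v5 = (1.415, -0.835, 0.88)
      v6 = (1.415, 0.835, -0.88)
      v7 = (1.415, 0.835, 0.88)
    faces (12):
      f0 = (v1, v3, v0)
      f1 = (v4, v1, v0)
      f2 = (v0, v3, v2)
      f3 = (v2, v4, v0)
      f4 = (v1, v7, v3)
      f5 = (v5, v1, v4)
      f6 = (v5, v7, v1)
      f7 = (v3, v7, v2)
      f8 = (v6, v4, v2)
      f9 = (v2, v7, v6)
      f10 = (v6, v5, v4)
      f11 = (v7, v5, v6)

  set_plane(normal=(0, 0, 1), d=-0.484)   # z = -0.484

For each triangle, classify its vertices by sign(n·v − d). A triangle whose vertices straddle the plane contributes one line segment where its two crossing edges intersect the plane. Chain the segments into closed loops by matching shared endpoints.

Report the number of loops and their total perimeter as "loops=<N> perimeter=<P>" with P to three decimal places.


loops=1 perimeter=9.000

Straddling triangles (8 of 12):
  (v1,v3,v0) [++-] → (-1.415, -0.45925, -0.484)–(-1.415, -0.835, -0.484)  len=0.3758
  (v4,v1,v0) [-+-] → (0.77825, -0.835, -0.484)–(-1.415, -0.835, -0.484)  len=2.1932
  (v0,v3,v2) [-+-] → (-1.415, -0.45925, -0.484)–(-1.415, 0.835, -0.484)  len=1.2942
  (v5,v1,v4) [++-] → (0.77825, -0.835, -0.484)–(1.415, -0.835, -0.484)  len=0.6368
  (v3,v7,v2) [++-] → (-0.77825, 0.835, -0.484)–(-1.415, 0.835, -0.484)  len=0.6368
  (v2,v7,v6) [-+-] → (-0.77825, 0.835, -0.484)–(1.415, 0.835, -0.484)  len=2.1932
  (v6,v5,v4) [-+-] → (1.415, 0.45925, -0.484)–(1.415, -0.835, -0.484)  len=1.2942
  (v7,v5,v6) [++-] → (1.415, 0.45925, -0.484)–(1.415, 0.835, -0.484)  len=0.3758

Chained into 1 loop(s):
  loop 1: 8 segments, perimeter = 9.0000
Total perimeter = 9.000


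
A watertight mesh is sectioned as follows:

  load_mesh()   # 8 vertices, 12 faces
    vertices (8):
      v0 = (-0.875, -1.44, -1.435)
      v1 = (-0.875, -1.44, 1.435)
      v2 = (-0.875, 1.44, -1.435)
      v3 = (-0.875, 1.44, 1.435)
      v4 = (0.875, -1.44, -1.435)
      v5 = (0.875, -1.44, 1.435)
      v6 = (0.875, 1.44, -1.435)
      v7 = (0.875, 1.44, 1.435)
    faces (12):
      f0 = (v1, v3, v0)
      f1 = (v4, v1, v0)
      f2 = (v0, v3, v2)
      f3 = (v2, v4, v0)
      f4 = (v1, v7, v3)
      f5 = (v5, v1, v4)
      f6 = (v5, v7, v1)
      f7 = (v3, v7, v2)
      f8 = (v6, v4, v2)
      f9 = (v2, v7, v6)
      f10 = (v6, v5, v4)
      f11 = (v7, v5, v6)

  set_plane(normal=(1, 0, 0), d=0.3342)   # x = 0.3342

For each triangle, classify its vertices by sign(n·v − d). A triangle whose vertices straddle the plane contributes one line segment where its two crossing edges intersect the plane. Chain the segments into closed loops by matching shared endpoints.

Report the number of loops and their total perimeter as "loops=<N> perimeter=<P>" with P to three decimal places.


loops=1 perimeter=11.500

Straddling triangles (8 of 12):
  (v4,v1,v0) [+--] → (0.3342, -1.44, -0.548088)–(0.3342, -1.44, -1.435)  len=0.8869
  (v2,v4,v0) [-+-] → (0.3342, -0.549998, -1.435)–(0.3342, -1.44, -1.435)  len=0.8900
  (v1,v7,v3) [-+-] → (0.3342, 0.549998, 1.435)–(0.3342, 1.44, 1.435)  len=0.8900
  (v5,v1,v4) [+-+] → (0.3342, -1.44, 1.435)–(0.3342, -1.44, -0.548088)  len=1.9831
  (v5,v7,v1) [++-] → (0.3342, 0.549998, 1.435)–(0.3342, -1.44, 1.435)  len=1.9900
  (v3,v7,v2) [-+-] → (0.3342, 1.44, 1.435)–(0.3342, 1.44, 0.548088)  len=0.8869
  (v6,v4,v2) [++-] → (0.3342, -0.549998, -1.435)–(0.3342, 1.44, -1.435)  len=1.9900
  (v2,v7,v6) [-++] → (0.3342, 1.44, 0.548088)–(0.3342, 1.44, -1.435)  len=1.9831

Chained into 1 loop(s):
  loop 1: 8 segments, perimeter = 11.5000
Total perimeter = 11.500


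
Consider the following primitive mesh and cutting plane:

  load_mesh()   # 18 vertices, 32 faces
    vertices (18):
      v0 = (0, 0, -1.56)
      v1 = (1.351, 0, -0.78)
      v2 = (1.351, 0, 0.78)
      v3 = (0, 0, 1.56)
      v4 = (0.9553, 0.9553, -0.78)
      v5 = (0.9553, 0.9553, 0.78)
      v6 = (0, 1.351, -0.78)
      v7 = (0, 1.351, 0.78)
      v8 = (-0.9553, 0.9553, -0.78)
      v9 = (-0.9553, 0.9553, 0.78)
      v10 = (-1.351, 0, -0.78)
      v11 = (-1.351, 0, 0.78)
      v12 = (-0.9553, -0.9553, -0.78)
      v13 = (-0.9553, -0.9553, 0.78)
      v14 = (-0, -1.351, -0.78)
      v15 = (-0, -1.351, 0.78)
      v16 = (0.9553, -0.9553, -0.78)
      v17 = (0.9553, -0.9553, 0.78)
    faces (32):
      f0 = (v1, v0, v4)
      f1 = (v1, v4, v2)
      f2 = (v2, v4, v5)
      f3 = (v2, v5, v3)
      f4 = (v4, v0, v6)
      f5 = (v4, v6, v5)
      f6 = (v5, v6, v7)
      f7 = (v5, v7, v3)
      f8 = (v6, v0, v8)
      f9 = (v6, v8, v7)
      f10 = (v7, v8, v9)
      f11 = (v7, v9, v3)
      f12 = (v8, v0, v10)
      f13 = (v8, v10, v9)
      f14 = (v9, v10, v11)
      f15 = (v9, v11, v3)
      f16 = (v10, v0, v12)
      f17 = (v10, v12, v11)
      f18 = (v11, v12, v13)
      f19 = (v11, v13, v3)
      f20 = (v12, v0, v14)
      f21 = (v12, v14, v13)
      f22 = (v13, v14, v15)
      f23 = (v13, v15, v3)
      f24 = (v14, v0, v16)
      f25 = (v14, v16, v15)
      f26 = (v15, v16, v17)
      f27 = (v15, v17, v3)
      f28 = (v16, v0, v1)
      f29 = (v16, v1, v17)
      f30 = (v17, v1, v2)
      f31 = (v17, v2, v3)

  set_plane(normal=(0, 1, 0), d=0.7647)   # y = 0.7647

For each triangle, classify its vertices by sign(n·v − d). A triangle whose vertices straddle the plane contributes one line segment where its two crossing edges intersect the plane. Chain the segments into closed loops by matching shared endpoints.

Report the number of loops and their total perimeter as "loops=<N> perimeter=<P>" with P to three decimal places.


Straddling triangles (12 of 32):
  (v1,v0,v4) [--+] → (0.7647, 0.7647, -0.935624)–(1.03425, 0.7647, -0.78)  len=0.3112
  (v1,v4,v2) [-+-] → (1.03425, 0.7647, -0.78)–(1.03425, 0.7647, -0.468751)  len=0.3112
  (v2,v4,v5) [-++] → (1.03425, 0.7647, -0.468751)–(1.03425, 0.7647, 0.78)  len=1.2488
  (v2,v5,v3) [-+-] → (1.03425, 0.7647, 0.78)–(0.7647, 0.7647, 0.935624)  len=0.3112
  (v4,v0,v6) [+-+] → (0.7647, 0.7647, -0.935624)–(0, 0.7647, -1.1185)  len=0.7863
  (v5,v7,v3) [++-] → (0, 0.7647, 1.1185)–(0.7647, 0.7647, 0.935624)  len=0.7863
  (v6,v0,v8) [+-+] → (0, 0.7647, -1.1185)–(-0.7647, 0.7647, -0.935624)  len=0.7863
  (v7,v9,v3) [++-] → (-0.7647, 0.7647, 0.935624)–(0, 0.7647, 1.1185)  len=0.7863
  (v8,v0,v10) [+--] → (-0.7647, 0.7647, -0.935624)–(-1.03425, 0.7647, -0.78)  len=0.3112
  (v8,v10,v9) [+-+] → (-1.03425, 0.7647, -0.78)–(-1.03425, 0.7647, 0.468751)  len=1.2488
  (v9,v10,v11) [+--] → (-1.03425, 0.7647, 0.468751)–(-1.03425, 0.7647, 0.78)  len=0.3112
  (v9,v11,v3) [+--] → (-1.03425, 0.7647, 0.78)–(-0.7647, 0.7647, 0.935624)  len=0.3112

Chained into 1 loop(s):
  loop 1: 12 segments, perimeter = 7.5100
Total perimeter = 7.510

loops=1 perimeter=7.510


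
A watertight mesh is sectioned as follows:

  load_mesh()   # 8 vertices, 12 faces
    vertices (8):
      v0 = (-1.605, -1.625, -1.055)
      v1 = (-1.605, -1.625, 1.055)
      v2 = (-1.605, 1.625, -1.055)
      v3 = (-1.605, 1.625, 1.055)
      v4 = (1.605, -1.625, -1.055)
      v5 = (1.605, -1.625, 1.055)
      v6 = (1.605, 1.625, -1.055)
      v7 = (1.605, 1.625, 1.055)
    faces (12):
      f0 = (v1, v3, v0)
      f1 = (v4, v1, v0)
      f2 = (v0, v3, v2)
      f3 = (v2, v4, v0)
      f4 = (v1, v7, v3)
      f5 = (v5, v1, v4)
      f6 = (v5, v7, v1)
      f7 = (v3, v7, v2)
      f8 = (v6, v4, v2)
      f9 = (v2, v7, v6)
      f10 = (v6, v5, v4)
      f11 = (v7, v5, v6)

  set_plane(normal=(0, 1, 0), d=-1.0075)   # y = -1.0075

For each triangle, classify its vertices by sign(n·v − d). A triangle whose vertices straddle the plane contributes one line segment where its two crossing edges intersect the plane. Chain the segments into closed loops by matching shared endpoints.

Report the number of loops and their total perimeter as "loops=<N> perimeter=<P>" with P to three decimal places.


loops=1 perimeter=10.640

Straddling triangles (8 of 12):
  (v1,v3,v0) [-+-] → (-1.605, -1.0075, 1.055)–(-1.605, -1.0075, -0.6541)  len=1.7091
  (v0,v3,v2) [-++] → (-1.605, -1.0075, -0.6541)–(-1.605, -1.0075, -1.055)  len=0.4009
  (v2,v4,v0) [+--] → (0.9951, -1.0075, -1.055)–(-1.605, -1.0075, -1.055)  len=2.6001
  (v1,v7,v3) [-++] → (-0.9951, -1.0075, 1.055)–(-1.605, -1.0075, 1.055)  len=0.6099
  (v5,v7,v1) [-+-] → (1.605, -1.0075, 1.055)–(-0.9951, -1.0075, 1.055)  len=2.6001
  (v6,v4,v2) [+-+] → (1.605, -1.0075, -1.055)–(0.9951, -1.0075, -1.055)  len=0.6099
  (v6,v5,v4) [+--] → (1.605, -1.0075, 0.6541)–(1.605, -1.0075, -1.055)  len=1.7091
  (v7,v5,v6) [+-+] → (1.605, -1.0075, 1.055)–(1.605, -1.0075, 0.6541)  len=0.4009

Chained into 1 loop(s):
  loop 1: 8 segments, perimeter = 10.6400
Total perimeter = 10.640


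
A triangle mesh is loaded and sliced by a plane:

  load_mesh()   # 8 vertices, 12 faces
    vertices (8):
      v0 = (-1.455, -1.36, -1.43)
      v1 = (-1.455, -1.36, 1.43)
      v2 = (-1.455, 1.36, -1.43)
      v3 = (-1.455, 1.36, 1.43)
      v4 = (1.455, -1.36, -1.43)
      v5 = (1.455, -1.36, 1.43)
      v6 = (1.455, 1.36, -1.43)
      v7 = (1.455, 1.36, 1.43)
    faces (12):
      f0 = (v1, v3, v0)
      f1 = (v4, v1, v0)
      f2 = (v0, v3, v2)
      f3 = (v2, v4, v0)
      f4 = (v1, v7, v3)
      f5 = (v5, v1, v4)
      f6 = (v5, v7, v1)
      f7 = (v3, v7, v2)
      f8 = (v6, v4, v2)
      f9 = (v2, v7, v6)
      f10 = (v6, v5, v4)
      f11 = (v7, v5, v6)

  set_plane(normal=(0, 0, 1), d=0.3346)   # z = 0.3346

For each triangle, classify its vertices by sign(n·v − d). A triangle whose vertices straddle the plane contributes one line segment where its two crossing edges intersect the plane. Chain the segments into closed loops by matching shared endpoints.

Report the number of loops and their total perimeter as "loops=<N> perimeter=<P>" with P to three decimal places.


Straddling triangles (8 of 12):
  (v1,v3,v0) [++-] → (-1.455, 0.318221, 0.3346)–(-1.455, -1.36, 0.3346)  len=1.6782
  (v4,v1,v0) [-+-] → (-0.34045, -1.36, 0.3346)–(-1.455, -1.36, 0.3346)  len=1.1146
  (v0,v3,v2) [-+-] → (-1.455, 0.318221, 0.3346)–(-1.455, 1.36, 0.3346)  len=1.0418
  (v5,v1,v4) [++-] → (-0.34045, -1.36, 0.3346)–(1.455, -1.36, 0.3346)  len=1.7954
  (v3,v7,v2) [++-] → (0.34045, 1.36, 0.3346)–(-1.455, 1.36, 0.3346)  len=1.7954
  (v2,v7,v6) [-+-] → (0.34045, 1.36, 0.3346)–(1.455, 1.36, 0.3346)  len=1.1146
  (v6,v5,v4) [-+-] → (1.455, -0.318221, 0.3346)–(1.455, -1.36, 0.3346)  len=1.0418
  (v7,v5,v6) [++-] → (1.455, -0.318221, 0.3346)–(1.455, 1.36, 0.3346)  len=1.6782

Chained into 1 loop(s):
  loop 1: 8 segments, perimeter = 11.2600
Total perimeter = 11.260

loops=1 perimeter=11.260


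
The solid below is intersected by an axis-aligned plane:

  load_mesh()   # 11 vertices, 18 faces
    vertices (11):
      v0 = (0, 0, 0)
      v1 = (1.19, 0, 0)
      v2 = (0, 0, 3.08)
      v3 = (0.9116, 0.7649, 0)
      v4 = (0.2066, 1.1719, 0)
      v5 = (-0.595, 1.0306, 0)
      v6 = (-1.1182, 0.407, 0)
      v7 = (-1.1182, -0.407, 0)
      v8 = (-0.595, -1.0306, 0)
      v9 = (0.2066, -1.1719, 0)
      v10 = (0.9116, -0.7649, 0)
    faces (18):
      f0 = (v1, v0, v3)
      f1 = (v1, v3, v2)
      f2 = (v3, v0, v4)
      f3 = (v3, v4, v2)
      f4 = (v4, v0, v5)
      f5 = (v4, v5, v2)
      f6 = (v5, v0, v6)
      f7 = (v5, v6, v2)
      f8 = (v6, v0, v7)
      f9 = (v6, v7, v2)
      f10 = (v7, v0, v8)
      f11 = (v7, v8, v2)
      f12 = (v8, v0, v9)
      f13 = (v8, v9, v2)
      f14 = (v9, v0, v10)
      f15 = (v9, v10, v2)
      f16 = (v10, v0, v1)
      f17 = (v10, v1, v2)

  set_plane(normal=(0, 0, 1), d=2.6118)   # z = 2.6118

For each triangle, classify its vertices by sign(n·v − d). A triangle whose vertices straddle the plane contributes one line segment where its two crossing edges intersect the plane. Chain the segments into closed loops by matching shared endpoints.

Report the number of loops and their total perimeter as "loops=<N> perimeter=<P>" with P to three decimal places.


loops=1 perimeter=1.114

Straddling triangles (9 of 18):
  (v1,v3,v2) [--+] → (0.138575, 0.116275, 2.6118)–(0.180895, 0, 2.6118)  len=0.1237
  (v3,v4,v2) [--+] → (0.0314059, 0.178144, 2.6118)–(0.138575, 0.116275, 2.6118)  len=0.1237
  (v4,v5,v2) [--+] → (-0.0904477, 0.156665, 2.6118)–(0.0314059, 0.178144, 2.6118)  len=0.1237
  (v5,v6,v2) [--+] → (-0.169981, 0.0618693, 2.6118)–(-0.0904477, 0.156665, 2.6118)  len=0.1237
  (v6,v7,v2) [--+] → (-0.169981, -0.0618693, 2.6118)–(-0.169981, 0.0618693, 2.6118)  len=0.1237
  (v7,v8,v2) [--+] → (-0.0904477, -0.156665, 2.6118)–(-0.169981, -0.0618693, 2.6118)  len=0.1237
  (v8,v9,v2) [--+] → (0.0314059, -0.178144, 2.6118)–(-0.0904477, -0.156665, 2.6118)  len=0.1237
  (v9,v10,v2) [--+] → (0.138575, -0.116275, 2.6118)–(0.0314059, -0.178144, 2.6118)  len=0.1237
  (v10,v1,v2) [--+] → (0.180895, 0, 2.6118)–(0.138575, -0.116275, 2.6118)  len=0.1237

Chained into 1 loop(s):
  loop 1: 9 segments, perimeter = 1.1136
Total perimeter = 1.114
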